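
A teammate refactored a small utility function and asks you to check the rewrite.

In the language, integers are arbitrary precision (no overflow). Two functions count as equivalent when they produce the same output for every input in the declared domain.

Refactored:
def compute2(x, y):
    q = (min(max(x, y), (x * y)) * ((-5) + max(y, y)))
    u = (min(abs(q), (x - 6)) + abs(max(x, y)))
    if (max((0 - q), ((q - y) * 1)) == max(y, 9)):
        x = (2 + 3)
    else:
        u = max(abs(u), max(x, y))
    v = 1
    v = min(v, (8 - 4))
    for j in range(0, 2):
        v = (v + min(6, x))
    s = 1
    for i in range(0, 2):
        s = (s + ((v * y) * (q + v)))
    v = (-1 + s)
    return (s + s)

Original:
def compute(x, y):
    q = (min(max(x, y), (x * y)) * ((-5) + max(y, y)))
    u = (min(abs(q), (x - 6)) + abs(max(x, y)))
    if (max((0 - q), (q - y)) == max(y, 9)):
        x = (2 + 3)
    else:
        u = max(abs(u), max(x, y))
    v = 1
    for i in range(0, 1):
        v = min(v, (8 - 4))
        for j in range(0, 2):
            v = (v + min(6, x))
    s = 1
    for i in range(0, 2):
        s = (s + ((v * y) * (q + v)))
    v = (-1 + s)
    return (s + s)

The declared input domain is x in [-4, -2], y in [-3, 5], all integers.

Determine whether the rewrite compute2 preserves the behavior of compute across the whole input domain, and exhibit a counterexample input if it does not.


Behavior is preserved: although constant usage differs, and arithmetic usage differs, and statement counts differ, and loop structure differs, the outputs never diverge.
As a probe, take x=-3, y=0: compute runs q = 0; u = -9; (max((0 - q), (q - y)) == max(y, 9)) -> false; u = 9; v = 1; [i=0]; v = 1; [j=0]; v = -2; [j=1]; v = -5; s = 1; [i=0]; s = 1; [i=1]; s = 1; v = 0; return 2; compute2 runs q = 0; u = -9; (max((0 - q), ((q - y) * 1)) == max(y, 9)) -> false; u = 9; v = 1; v = 1; [j=0]; v = -2; [j=1]; v = -5; s = 1; [i=0]; s = 1; [i=1]; s = 1; v = 0; return 2; both end at 2.
Across all 27 domain points the two functions coincide.
verdict: equivalent


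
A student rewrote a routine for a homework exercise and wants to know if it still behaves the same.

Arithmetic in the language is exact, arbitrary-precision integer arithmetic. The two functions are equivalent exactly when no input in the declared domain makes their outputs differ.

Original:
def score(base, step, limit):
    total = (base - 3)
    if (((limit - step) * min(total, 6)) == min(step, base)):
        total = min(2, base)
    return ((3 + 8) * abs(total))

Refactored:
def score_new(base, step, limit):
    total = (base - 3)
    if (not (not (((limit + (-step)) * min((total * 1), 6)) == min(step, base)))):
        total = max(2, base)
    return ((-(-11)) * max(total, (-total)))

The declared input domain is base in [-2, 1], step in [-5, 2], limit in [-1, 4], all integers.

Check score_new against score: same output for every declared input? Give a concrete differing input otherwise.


Try base=0, step=0, limit=0.
score: total=-3, then (((limit - step) * min(total, 6)) == min(step, base)) is true, then total=0, then returns 0
score_new: total=-3, then (not (not (((limit + (-step)) * min((total * 1), 6)) == min(step, base)))) is true, then total=2, then returns 22
0 != 22, so the rewrite changes behavior.
verdict: not equivalent; witness: base=0, step=0, limit=0


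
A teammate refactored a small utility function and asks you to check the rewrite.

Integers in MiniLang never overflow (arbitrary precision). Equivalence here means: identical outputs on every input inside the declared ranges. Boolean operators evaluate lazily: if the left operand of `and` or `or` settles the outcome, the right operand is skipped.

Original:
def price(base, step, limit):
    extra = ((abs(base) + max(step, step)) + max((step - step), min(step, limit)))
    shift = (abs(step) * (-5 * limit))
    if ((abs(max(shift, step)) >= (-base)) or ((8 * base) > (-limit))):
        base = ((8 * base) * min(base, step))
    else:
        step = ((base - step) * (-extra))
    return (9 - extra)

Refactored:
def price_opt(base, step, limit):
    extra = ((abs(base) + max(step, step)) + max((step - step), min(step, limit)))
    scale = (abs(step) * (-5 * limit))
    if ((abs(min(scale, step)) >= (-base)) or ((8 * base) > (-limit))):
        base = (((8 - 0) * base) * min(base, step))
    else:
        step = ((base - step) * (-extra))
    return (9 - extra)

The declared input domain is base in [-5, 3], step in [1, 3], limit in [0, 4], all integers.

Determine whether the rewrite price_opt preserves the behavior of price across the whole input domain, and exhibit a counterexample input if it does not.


One difference looks behavioral, but it never changes the outcome for any declared input.
Tracing base=-4, step=2, limit=2: price: extra := 8 | shift := -20 | ((abs(max(shift, step)) >= (-base)) or ((8 * base) > (-limit))): false | step := 48 | result 1 | price_opt: extra := 8 | scale := -20 | ((abs(min(scale, step)) >= (-base)) or ((8 * base) > (-limit))): true | base := 128 | result 1 — matching result 1.
Across all 135 domain points the two functions coincide.
verdict: equivalent


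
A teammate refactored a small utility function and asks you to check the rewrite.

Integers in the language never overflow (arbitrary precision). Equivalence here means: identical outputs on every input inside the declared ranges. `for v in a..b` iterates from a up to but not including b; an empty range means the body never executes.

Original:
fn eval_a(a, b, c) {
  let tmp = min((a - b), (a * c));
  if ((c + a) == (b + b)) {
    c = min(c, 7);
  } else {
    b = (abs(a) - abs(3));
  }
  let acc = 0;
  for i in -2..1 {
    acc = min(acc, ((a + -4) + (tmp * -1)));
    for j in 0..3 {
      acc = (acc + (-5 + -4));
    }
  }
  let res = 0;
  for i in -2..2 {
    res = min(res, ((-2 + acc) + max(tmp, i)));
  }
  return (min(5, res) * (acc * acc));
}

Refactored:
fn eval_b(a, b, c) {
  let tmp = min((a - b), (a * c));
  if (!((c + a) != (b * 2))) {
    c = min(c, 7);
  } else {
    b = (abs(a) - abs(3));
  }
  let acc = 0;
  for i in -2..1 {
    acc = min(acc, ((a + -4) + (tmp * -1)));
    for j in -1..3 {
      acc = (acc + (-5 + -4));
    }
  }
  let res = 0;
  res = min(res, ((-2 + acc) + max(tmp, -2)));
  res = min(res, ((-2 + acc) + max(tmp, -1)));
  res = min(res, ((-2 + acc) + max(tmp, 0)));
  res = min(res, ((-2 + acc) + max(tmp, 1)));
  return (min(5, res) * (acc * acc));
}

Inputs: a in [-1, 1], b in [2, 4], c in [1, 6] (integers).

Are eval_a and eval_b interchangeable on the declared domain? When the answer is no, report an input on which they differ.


The rewrite breaks on a=-1, b=2, c=1, where the results are -599343 and -1379400.
eval_a: tmp = -3; ((c + a) == (b + b)) -> false; b = -2; acc = 0; [i=-2]; acc = -2; [j=0]; acc = -11; [j=1]; acc = -20; [j=2]; acc = -29; [i=-1]; acc = -29; [j=0]; acc = -38; [j=1]; acc = -47; [j=2]; acc = -56; [i=0]; acc = -56; [j=0]; acc = -65; [j=1]; acc = -74; [j=2]; acc = -83; res = 0; [i=-2]; res = -87; [i=-1]; res = -87; [i=0]; res = -87; [i=1]; res = -87; return -599343
eval_b: tmp = -3; (!((c + a) != (b * 2))) -> false; b = -2; acc = 0; [i=-2]; acc = -2; [j=-1]; acc = -11; [j=0]; acc = -20; [j=1]; acc = -29; [j=2]; acc = -38; [i=-1]; acc = -38; [j=-1]; acc = -47; [j=0]; acc = -56; [j=1]; acc = -65; [j=2]; acc = -74; [i=0]; acc = -74; [j=-1]; acc = -83; [j=0]; acc = -92; [j=1]; acc = -101; [j=2]; acc = -110; res = 0; res = -114; res = -114; res = -114; res = -114; return -1379400
verdict: not equivalent; witness: a=-1, b=2, c=1


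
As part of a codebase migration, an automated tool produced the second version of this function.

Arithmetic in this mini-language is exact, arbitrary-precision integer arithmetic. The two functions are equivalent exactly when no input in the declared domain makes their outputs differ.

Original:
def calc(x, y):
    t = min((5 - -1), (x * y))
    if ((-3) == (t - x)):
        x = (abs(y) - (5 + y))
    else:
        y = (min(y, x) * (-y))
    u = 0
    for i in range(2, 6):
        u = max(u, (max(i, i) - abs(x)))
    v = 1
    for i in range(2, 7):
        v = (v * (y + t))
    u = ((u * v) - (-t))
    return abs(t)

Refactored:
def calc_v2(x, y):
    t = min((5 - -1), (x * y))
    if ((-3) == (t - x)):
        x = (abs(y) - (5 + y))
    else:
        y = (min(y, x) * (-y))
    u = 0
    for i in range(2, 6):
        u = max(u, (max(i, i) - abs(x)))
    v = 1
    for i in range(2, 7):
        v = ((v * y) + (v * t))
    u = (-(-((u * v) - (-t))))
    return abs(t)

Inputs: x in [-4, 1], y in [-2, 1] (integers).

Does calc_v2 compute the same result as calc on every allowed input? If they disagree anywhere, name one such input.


This is a faithful refactor — arithmetic usage differs, but the computed results match everywhere.
Spot check at x=1, y=-2 — calc: t becomes -2; next ((-3) == (t - x)) evaluates to true; next x becomes -1; next u becomes 0; next at i=2:; next u becomes 1; next at i=3:; next u becomes 2; next at i=4:; next u becomes 3; next at i=5:; next u becomes 4; next v becomes 1; next at i=2:; next v becomes -4; next at i=3:; next v becomes 16; next at i=4:; next v becomes -64; next at i=5:; next v becomes 256; next at i=6:; next v becomes -1024; next u becomes -4098; next final value 2. calc_v2: t becomes -2; next ((-3) == (t - x)) evaluates to true; next x becomes -1; next u becomes 0; next at i=2:; next u becomes 1; next at i=3:; next u becomes 2; next at i=4:; next u becomes 3; next at i=5:; next u becomes 4; next v becomes 1; next at i=2:; next v becomes -4; next at i=3:; next v becomes 16; next at i=4:; next v becomes -64; next at i=5:; next v becomes 256; next at i=6:; next v becomes -1024; next u becomes -4098; next final value 2. Both give 2.
Sweeping the whole domain (24 inputs) finds no disagreement.
verdict: equivalent


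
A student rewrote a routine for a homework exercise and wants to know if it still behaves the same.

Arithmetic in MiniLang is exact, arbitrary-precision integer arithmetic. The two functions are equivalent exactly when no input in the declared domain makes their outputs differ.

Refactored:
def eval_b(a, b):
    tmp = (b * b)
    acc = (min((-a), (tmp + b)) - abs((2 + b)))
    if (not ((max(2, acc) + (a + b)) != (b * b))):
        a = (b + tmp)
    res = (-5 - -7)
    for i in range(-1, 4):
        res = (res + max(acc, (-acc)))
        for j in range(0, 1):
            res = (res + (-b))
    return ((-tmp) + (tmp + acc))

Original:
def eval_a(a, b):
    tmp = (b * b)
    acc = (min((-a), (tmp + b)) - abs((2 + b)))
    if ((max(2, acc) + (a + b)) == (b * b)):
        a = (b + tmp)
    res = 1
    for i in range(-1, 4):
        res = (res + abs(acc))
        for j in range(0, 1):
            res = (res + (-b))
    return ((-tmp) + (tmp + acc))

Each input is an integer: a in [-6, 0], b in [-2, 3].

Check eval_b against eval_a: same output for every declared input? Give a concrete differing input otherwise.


There is a behavioral-looking edit here, yet the outcome never shifts on this domain.
One worked example (a=-6, b=1) — eval_a: tmp := 1 | acc := -1 | ((max(2, acc) + (a + b)) == (b * b)): false | res := 1 | iter i=-1: | res := 2 | iter j=0: | res := 1 | iter i=0: | res := 2 | iter j=0: | res := 1 | iter i=1: | res := 2 | iter j=0: | res := 1 | iter i=2: | res := 2 | iter j=0: | res := 1 | iter i=3: | res := 2 | iter j=0: | res := 1 | result -1; eval_b: tmp := 1 | acc := -1 | (not ((max(2, acc) + (a + b)) != (b * b))): false | res := 2 | iter i=-1: | res := 3 | iter j=0: | res := 2 | iter i=0: | res := 3 | iter j=0: | res := 2 | iter i=1: | res := 3 | iter j=0: | res := 2 | iter i=2: | res := 3 | iter j=0: | res := 2 | iter i=3: | res := 3 | iter j=0: | res := 2 | result -1; agreement on -1.
Every one of the 42 inputs gives matching results.
verdict: equivalent


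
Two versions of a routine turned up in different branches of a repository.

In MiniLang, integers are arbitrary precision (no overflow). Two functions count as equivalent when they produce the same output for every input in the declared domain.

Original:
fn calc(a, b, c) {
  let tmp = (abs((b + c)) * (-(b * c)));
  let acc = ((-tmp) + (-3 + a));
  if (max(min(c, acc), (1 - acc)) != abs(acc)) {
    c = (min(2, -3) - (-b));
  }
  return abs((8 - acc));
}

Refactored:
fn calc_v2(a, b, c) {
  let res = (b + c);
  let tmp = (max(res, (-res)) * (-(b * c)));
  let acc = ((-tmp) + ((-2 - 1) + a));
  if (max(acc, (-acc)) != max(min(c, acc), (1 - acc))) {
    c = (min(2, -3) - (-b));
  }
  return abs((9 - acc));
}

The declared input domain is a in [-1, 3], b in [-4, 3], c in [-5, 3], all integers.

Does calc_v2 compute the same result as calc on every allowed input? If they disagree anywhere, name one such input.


Not equivalent: a=-1, b=-4, c=-5 separates them (168 vs 167).
calc: tmp=-180, then acc=176, then (max(min(c, acc), (1 - acc)) != abs(acc)) is true, then c=-7, then returns 168
calc_v2: res=-9, then tmp=-180, then acc=176, then (max(acc, (-acc)) != max(min(c, acc), (1 - acc))) is true, then c=-7, then returns 167
verdict: not equivalent; witness: a=-1, b=-4, c=-5


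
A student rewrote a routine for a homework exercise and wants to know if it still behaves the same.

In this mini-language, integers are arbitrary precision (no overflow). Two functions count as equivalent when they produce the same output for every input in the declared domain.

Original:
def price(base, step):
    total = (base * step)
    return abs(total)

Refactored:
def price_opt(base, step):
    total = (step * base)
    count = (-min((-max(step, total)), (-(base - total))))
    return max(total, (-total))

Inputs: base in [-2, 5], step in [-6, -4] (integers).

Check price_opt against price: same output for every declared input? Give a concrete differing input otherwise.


Changes here: statement counts differ, local variable names differ, arithmetic usage differs, min/max/abs usage differs; the full 24-point sweep finds no disagreement.
verdict: equivalent


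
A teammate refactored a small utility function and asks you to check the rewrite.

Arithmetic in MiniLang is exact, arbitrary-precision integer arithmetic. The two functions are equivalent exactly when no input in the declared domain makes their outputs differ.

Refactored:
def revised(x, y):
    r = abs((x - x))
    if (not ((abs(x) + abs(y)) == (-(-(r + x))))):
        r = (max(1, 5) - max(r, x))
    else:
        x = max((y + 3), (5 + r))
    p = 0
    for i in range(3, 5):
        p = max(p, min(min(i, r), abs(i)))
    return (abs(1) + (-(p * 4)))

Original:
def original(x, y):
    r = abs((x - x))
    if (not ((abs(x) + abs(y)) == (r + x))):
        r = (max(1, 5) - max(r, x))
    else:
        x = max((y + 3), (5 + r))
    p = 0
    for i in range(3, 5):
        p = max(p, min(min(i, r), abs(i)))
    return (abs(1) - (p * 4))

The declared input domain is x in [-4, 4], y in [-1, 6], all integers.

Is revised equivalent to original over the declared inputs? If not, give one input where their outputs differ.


Comparing the listings, the differences include: arithmetic usage differs.
Tracing x=1, y=-1: original: r becomes 0; next (not ((abs(x) + abs(y)) == (r + x))) evaluates to true; next r becomes 4; next p becomes 0; next at i=3:; next p becomes 3; next at i=4:; next p becomes 4; next final value -15 | revised: r becomes 0; next (not ((abs(x) + abs(y)) == (-(-(r + x))))) evaluates to true; next r becomes 4; next p becomes 0; next at i=3:; next p becomes 3; next at i=4:; next p becomes 4; next final value -15 — matching result -15.
Checked all 72 inputs in the declared domain: the outputs agree on every one.
verdict: equivalent


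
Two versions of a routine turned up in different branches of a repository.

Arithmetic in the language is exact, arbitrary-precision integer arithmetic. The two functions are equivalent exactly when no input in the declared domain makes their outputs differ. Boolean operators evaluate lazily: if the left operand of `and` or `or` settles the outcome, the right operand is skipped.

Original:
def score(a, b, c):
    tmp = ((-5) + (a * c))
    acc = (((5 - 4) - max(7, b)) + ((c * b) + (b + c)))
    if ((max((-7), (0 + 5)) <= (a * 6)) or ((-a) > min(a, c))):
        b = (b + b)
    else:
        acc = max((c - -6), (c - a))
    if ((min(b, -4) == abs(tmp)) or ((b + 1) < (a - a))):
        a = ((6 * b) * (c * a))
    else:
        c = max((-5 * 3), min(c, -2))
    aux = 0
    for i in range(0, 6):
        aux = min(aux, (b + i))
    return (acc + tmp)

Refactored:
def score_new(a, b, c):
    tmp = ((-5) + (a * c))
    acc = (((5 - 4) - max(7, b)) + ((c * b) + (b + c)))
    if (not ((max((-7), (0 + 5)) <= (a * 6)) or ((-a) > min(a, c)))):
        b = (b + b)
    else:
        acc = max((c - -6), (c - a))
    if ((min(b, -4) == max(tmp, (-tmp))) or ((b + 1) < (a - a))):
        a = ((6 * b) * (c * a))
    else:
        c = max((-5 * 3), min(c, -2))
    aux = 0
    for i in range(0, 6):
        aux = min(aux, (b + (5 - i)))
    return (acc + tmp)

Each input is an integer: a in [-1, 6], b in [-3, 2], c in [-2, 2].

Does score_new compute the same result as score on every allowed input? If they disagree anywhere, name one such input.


Consider the input a=-1, b=-3, c=-2.
score: tmp=-3, then acc=-5, then ((max((-7), (0 + 5)) <= (a * 6)) or ((-a) > min(a, c))) is true, then b=-6, then ((min(b, -4) == abs(tmp)) or ((b + 1) < (a - a))) is true, then a=-72, then aux=0, then (i=0), then aux=-6, then (i=1), then aux=-6, then (i=2), then aux=-6, then (i=3), then aux=-6, then (i=4), then aux=-6, then (i=5), then aux=-6, then returns -8
score_new: tmp=-3, then acc=-5, then (not ((max((-7), (0 + 5)) <= (a * 6)) or ((-a) > min(a, c)))) is false, then acc=4, then ((min(b, -4) == max(tmp, (-tmp))) or ((b + 1) < (a - a))) is true, then a=-36, then aux=0, then (i=0), then aux=0, then (i=1), then aux=0, then (i=2), then aux=0, then (i=3), then aux=-1, then (i=4), then aux=-2, then (i=5), then aux=-3, then returns 1
-8 != 1, so the rewrite changes behavior.
verdict: not equivalent; witness: a=-1, b=-3, c=-2


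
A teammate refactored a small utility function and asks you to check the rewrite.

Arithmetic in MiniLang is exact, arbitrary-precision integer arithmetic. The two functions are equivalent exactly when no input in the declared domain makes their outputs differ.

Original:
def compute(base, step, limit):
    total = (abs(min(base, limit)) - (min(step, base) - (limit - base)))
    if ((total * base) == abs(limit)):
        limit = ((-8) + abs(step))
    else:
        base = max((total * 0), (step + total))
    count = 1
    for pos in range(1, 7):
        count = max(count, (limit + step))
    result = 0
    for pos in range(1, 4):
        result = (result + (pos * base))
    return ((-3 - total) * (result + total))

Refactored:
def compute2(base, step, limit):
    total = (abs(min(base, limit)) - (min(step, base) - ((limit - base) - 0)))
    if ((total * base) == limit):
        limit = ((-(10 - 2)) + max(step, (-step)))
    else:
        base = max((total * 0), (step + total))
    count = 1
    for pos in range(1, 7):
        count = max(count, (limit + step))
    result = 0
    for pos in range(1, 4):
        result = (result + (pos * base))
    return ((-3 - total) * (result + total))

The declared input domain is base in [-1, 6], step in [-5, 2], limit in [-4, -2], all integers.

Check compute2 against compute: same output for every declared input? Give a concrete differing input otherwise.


Take base=-1, step=-3, limit=-4.
compute: total := 4 | ((total * base) == abs(limit)): false | base := 1 | count := 1 | iter pos=1: | count := 1 | iter pos=2: | count := 1 | iter pos=3: | count := 1 | iter pos=4: | count := 1 | iter pos=5: | count := 1 | iter pos=6: | count := 1 | result := 0 | iter pos=1: | result := 1 | iter pos=2: | result := 3 | iter pos=3: | result := 6 | result -70
compute2: total := 4 | ((total * base) == limit): true | limit := -5 | count := 1 | iter pos=1: | count := 1 | iter pos=2: | count := 1 | iter pos=3: | count := 1 | iter pos=4: | count := 1 | iter pos=5: | count := 1 | iter pos=6: | count := 1 | result := 0 | iter pos=1: | result := -1 | iter pos=2: | result := -3 | iter pos=3: | result := -6 | result 14
-70 against 14: the behavior changed.
verdict: not equivalent; witness: base=-1, step=-3, limit=-4


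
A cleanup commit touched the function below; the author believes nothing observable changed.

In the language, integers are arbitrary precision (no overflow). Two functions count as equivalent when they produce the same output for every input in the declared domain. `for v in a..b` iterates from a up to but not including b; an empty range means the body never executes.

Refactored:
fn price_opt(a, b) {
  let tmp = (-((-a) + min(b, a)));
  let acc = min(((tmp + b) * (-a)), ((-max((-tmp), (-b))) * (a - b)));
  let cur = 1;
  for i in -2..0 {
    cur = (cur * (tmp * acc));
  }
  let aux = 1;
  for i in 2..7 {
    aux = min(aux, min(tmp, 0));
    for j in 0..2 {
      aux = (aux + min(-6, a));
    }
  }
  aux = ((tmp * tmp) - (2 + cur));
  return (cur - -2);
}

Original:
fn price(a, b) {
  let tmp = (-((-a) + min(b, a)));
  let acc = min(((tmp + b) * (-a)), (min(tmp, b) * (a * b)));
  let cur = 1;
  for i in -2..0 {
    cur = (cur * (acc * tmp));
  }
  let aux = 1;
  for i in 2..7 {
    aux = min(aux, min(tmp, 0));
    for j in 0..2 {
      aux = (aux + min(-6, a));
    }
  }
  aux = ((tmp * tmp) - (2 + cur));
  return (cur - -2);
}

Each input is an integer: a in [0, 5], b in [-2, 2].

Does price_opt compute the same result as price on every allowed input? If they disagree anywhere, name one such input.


On input a=0, b=-2, price returns 2 while price_opt returns 66.
verdict: not equivalent; witness: a=0, b=-2


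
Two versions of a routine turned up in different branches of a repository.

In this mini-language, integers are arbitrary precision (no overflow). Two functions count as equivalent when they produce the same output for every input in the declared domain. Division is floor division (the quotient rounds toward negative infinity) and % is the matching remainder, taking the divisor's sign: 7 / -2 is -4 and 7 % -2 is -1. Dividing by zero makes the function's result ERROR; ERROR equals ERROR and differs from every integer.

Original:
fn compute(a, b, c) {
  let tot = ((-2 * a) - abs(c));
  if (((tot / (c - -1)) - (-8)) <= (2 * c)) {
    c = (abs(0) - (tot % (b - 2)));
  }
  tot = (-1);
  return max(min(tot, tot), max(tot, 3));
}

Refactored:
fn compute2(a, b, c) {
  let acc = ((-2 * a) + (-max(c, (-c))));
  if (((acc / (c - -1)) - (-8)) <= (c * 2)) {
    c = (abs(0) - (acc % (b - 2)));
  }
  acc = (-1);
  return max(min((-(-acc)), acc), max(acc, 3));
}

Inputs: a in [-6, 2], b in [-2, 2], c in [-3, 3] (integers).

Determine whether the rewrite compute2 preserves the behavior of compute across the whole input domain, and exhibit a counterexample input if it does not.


Although arithmetic usage differs; local variable names differ; min/max/abs usage differs, 315/315 inputs agree.
verdict: equivalent


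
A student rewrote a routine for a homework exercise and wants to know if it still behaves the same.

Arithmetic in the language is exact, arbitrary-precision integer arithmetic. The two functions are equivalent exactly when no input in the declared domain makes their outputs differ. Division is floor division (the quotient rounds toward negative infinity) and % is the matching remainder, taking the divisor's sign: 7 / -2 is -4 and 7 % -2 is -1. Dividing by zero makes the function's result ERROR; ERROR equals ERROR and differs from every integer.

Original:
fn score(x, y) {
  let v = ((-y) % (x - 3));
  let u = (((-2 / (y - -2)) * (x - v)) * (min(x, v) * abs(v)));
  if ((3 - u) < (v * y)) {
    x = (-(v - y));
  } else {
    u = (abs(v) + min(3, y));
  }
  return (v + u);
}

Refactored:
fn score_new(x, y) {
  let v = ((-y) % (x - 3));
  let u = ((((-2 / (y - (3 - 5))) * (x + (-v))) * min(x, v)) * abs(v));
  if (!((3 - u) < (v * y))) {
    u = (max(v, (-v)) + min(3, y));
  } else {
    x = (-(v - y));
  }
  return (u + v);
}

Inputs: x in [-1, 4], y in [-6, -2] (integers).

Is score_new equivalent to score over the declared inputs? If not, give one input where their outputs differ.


This is a faithful refactor — arithmetic usage differs; and boolean connective usage differs; and min/max/abs usage differs; and constant usage differs, but the computed results match everywhere.
Spot check at x=3, y=-4 — score: hits division by zero so the output is ERROR. score_new: hits division by zero so the output is ERROR. Both give ERROR.
An exhaustive pass over the 30 declared inputs shows identical outputs.
verdict: equivalent


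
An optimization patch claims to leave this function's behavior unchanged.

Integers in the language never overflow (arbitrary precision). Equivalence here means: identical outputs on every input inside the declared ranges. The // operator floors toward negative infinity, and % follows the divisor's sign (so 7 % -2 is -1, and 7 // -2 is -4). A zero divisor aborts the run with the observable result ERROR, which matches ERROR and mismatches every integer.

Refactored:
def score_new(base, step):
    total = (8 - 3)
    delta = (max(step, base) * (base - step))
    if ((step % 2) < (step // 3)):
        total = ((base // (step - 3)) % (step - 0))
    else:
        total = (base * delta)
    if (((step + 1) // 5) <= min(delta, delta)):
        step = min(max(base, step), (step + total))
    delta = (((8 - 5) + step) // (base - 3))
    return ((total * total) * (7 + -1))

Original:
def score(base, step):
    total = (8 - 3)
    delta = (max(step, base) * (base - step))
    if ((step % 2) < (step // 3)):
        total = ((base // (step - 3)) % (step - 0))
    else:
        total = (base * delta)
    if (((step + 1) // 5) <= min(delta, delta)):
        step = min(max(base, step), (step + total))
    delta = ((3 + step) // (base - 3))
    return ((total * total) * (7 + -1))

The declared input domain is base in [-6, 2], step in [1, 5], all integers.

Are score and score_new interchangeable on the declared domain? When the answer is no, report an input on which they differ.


Equivalent — the differences include arithmetic usage differs; and constant usage differs, yet no declared input distinguishes the two.
One worked example (base=-4, step=3) — score: total := 5 | delta := -21 | ((step % 2) < (step // 3)): false | total := 84 | (((step + 1) // 5) <= min(delta, delta)): false | delta := -1 | result 42336; score_new: total := 5 | delta := -21 | ((step % 2) < (step // 3)): false | total := 84 | (((step + 1) // 5) <= min(delta, delta)): false | delta := -1 | result 42336; agreement on 42336.
Sweeping the whole domain (45 inputs) finds no disagreement.
verdict: equivalent


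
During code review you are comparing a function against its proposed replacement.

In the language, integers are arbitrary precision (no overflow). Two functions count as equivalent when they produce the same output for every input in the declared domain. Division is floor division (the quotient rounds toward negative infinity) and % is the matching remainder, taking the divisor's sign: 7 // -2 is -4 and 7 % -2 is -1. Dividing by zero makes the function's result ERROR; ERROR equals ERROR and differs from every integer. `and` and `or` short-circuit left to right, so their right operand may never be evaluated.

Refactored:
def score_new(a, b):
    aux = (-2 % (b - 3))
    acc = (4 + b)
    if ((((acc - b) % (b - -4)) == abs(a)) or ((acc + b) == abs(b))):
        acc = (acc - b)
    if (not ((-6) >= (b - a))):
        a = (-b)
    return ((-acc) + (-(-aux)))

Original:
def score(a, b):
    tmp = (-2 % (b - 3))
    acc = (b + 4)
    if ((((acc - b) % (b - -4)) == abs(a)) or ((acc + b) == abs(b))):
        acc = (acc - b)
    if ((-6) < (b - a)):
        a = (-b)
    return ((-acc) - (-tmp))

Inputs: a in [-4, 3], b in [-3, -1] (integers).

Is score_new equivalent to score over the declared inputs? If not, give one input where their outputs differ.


This is a faithful refactor — arithmetic usage differs, plus local variable names differ, plus comparison usage differs, plus boolean connective usage differs, but the computed results match everywhere.
One worked example (a=-1, b=-2) — score: tmp := -2 | acc := 2 | ((((acc - b) % (b - -4)) == abs(a)) or ((acc + b) == abs(b))): false | ((-6) < (b - a)): true | a := 2 | result -4; score_new: aux := -2 | acc := 2 | ((((acc - b) % (b - -4)) == abs(a)) or ((acc + b) == abs(b))): false | (not ((-6) >= (b - a))): true | a := 2 | result -4; agreement on -4.
Sweeping the whole domain (24 inputs) finds no disagreement.
verdict: equivalent


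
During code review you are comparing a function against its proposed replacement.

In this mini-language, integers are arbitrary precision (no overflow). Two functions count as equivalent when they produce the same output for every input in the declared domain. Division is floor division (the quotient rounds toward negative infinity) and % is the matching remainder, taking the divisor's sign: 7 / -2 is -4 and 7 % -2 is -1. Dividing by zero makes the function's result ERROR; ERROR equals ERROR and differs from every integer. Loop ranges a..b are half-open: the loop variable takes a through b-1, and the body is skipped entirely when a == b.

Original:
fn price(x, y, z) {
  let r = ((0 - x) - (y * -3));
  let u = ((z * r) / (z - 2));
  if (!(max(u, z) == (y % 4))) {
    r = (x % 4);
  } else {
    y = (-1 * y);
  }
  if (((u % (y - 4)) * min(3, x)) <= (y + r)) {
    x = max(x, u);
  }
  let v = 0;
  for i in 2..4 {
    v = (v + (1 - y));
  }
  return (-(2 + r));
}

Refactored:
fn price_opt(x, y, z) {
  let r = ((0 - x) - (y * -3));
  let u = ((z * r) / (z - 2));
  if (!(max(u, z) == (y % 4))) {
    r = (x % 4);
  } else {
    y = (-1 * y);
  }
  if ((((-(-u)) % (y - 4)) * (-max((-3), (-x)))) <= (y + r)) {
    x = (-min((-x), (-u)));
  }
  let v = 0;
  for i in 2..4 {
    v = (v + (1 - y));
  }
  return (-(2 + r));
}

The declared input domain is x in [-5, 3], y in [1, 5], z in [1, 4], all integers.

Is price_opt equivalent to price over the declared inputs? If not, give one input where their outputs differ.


Side by side, the visible changes include: same computation, different form.
Spot check at x=-5, y=4, z=3 — price: r becomes 17; next u becomes 51; next (!(max(u, z) == (y % 4))) evaluates to true; next r becomes 3; next hits division by zero so the output is ERROR. price_opt: r becomes 17; next u becomes 51; next (!(max(u, z) == (y % 4))) evaluates to true; next r becomes 3; next hits division by zero so the output is ERROR. Both give ERROR.
Every one of the 180 inputs gives matching results.
verdict: equivalent


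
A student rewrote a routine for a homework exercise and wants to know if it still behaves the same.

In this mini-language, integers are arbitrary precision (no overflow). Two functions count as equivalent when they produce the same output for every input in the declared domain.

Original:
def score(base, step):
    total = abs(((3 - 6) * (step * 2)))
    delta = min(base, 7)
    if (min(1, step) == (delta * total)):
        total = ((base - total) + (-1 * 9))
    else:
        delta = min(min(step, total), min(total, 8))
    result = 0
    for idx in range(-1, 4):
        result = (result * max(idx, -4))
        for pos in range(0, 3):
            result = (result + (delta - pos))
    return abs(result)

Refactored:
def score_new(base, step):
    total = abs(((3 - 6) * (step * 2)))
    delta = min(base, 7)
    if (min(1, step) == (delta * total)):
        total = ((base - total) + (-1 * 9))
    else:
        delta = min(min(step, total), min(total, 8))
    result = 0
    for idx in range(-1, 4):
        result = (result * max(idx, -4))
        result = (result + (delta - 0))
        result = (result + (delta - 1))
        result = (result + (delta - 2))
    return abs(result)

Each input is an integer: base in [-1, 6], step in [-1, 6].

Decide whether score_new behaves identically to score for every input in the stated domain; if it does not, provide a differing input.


Equivalent — the differences include constant usage differs, loop structure differs, local variable names differ, arithmetic usage differs, statement counts differ, yet no declared input distinguishes the two.
As a probe, take base=-1, step=6: score runs total = 36; delta = -1; (min(1, step) == (delta * total)) -> false; delta = 6; result = 0; [idx=-1]; result = 0; [pos=0]; result = 6; [pos=1]; result = 11; [pos=2]; result = 15; [idx=0]; result = 0; [pos=0]; result = 6; [pos=1]; result = 11; [pos=2]; result = 15; [idx=1]; result = 15; [pos=0]; result = 21; [pos=1]; result = 26; [pos=2]; result = 30; [idx=2]; result = 60; [pos=0]; result = 66; [pos=1]; result = 71; [pos=2]; result = 75; [idx=3]; result = 225; [pos=0]; result = 231; [pos=1]; result = 236; [pos=2]; result = 240; return 240; score_new runs total = 36; delta = -1; (min(1, step) == (delta * total)) -> false; delta = 6; result = 0; [idx=-1]; result = 0; result = 6; result = 11; result = 15; [idx=0]; result = 0; result = 6; result = 11; result = 15; [idx=1]; result = 15; result = 21; result = 26; result = 30; [idx=2]; result = 60; result = 66; result = 71; result = 75; [idx=3]; result = 225; result = 231; result = 236; result = 240; return 240; both end at 240.
Across all 64 domain points the two functions coincide.
verdict: equivalent


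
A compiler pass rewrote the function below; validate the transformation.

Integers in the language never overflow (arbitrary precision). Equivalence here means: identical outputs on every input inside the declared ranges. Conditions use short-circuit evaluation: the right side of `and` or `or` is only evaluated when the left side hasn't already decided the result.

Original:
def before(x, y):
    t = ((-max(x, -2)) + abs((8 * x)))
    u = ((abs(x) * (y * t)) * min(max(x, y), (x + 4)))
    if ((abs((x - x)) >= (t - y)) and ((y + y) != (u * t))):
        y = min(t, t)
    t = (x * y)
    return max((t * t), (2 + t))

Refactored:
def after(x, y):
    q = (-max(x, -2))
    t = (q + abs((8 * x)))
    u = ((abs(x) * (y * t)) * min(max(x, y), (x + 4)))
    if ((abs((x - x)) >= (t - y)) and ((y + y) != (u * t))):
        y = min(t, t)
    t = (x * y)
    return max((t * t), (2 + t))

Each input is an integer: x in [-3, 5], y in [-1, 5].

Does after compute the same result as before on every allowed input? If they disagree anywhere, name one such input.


Equivalent — the differences include statement counts differ, and local variable names differ, yet no declared input distinguishes the two.
Spot check at x=-1, y=-1 — before: t := 9 | u := 9 | ((abs((x - x)) >= (t - y)) and ((y + y) != (u * t))): false | t := 1 | result 3. after: q := 1 | t := 9 | u := 9 | ((abs((x - x)) >= (t - y)) and ((y + y) != (u * t))): false | t := 1 | result 3. Both give 3.
Every one of the 63 inputs gives matching results.
verdict: equivalent


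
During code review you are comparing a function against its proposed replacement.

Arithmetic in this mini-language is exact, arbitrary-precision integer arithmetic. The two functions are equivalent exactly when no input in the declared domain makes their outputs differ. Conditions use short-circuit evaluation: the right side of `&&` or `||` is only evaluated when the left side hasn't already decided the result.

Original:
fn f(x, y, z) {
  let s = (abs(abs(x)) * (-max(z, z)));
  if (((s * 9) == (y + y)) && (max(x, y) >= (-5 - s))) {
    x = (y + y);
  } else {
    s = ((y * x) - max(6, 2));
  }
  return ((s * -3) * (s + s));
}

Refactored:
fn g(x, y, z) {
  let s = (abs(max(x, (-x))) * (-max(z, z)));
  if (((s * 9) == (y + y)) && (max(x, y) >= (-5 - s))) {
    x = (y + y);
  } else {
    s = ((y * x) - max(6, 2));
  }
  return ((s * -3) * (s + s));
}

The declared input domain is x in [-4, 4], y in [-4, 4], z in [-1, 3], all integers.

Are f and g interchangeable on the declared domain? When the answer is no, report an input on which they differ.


The two are interchangeable: min/max/abs usage differs, and every declared input agrees.
As a probe, take x=-3, y=3, z=3: f runs s = -9; (((s * 9) == (y + y)) && (max(x, y) >= (-5 - s))) -> false; s = -15; return -1350; g runs s = -9; (((s * 9) == (y + y)) && (max(x, y) >= (-5 - s))) -> false; s = -15; return -1350; both end at -1350.
Checked all 405 inputs in the declared domain: the outputs agree on every one.
verdict: equivalent


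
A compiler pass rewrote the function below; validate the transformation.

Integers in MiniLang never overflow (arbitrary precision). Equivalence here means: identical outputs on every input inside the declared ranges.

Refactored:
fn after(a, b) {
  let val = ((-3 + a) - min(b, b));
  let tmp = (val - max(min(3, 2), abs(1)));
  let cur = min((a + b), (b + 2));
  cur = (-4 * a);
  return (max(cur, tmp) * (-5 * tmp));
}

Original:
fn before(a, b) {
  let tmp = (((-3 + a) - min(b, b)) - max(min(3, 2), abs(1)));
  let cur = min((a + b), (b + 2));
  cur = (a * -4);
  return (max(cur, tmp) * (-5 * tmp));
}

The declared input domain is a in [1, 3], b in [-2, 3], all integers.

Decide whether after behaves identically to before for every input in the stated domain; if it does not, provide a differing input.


Although statement counts differ, local variable names differ, 18/18 inputs agree.
verdict: equivalent


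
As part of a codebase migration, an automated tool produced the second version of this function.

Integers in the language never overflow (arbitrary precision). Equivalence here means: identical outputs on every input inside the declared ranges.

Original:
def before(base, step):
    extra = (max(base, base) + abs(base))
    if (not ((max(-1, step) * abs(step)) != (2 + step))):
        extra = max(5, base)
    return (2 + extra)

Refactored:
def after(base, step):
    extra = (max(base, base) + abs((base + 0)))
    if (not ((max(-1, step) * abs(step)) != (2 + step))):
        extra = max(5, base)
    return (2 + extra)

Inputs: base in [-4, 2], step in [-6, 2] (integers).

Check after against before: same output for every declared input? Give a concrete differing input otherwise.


The two are interchangeable: arithmetic usage differs, and constant usage differs, and every declared input agrees.
Spot check at base=-1, step=-2 — before: extra = 0; (not ((max(-1, step) * abs(step)) != (2 + step))) -> false; return 2. after: extra = 0; (not ((max(-1, step) * abs(step)) != (2 + step))) -> false; return 2. Both give 2.
Every one of the 63 inputs gives matching results.
verdict: equivalent


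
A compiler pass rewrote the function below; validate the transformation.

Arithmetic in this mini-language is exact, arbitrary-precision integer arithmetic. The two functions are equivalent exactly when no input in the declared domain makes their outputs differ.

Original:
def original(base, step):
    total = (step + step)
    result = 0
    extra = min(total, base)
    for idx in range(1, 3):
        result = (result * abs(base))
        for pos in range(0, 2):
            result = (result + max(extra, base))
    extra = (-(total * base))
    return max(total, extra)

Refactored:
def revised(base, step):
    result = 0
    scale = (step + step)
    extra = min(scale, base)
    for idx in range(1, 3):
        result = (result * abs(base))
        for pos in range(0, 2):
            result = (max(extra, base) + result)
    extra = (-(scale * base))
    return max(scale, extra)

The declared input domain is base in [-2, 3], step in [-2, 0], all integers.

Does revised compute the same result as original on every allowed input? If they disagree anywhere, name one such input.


This is a faithful refactor — local variable names differ, but the computed results match everywhere.
As a probe, take base=0, step=0: original runs total becomes 0; next result becomes 0; next extra becomes 0; next at idx=1:; next result becomes 0; next at pos=0:; next result becomes 0; next at pos=1:; next result becomes 0; next at idx=2:; next result becomes 0; next at pos=0:; next result becomes 0; next at pos=1:; next result becomes 0; next extra becomes 0; next final value 0; revised runs result becomes 0; next scale becomes 0; next extra becomes 0; next at idx=1:; next result becomes 0; next at pos=0:; next result becomes 0; next at pos=1:; next result becomes 0; next at idx=2:; next result becomes 0; next at pos=0:; next result becomes 0; next at pos=1:; next result becomes 0; next extra becomes 0; next final value 0; both end at 0.
Checked all 18 inputs in the declared domain: the outputs agree on every one.
verdict: equivalent
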